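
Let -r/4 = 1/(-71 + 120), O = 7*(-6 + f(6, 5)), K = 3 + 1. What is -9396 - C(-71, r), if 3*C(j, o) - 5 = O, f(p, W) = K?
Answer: -9393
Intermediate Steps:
K = 4
f(p, W) = 4
O = -14 (O = 7*(-6 + 4) = 7*(-2) = -14)
r = -4/49 (r = -4/(-71 + 120) = -4/49 ≈ -0.081633)
C(j, o) = -3 (C(j, o) = 5/3 + (1/3)*(-14) = 5/3 - 14/3 = -3)
-9396 - C(-71, r) = -9396 - 1*(-3) = -9396 + 3 = -9393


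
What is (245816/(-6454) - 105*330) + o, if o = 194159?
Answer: 514612635/3227 ≈ 1.5947e+5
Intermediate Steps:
(245816/(-6454) - 105*330) + o = (245816/(-6454) - 105*330) + 194159 = (245816*(-1/6454) - 34650) + 194159 = (-122908/3227 - 34650) + 194159 = -111938458/3227 + 194159 = 514612635/3227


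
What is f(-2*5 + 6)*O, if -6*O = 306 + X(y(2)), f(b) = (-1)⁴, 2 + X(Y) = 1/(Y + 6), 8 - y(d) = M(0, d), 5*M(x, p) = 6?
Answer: -6487/128 ≈ -50.680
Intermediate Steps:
M(x, p) = 6/5 (M(x, p) = (⅕)*6 = 6/5)
y(d) = 34/5 (y(d) = 8 - 1*6/5 = 8 - 6/5 = 34/5)
X(Y) = -2 + 1/(6 + Y) (X(Y) = -2 + 1/(Y + 6) = -2 + 1/(6 + Y))
f(b) = 1
O = -6487/128 (O = -(306 + (-11 - 2*34/5)/(6 + 34/5))/6 = -(306 + (-11 - 68/5)/(64/5))/6 = -(306 + (5/64)*(-123/5))/6 = -(306 - 123/64)/6 = -⅙*19461/64 = -6487/128 ≈ -50.680)
f(-2*5 + 6)*O = 1*(-6487/128) = -6487/128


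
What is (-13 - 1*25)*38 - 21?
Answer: -1465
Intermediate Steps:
(-13 - 1*25)*38 - 21 = (-13 - 25)*38 - 21 = -38*38 - 21 = -1444 - 21 = -1465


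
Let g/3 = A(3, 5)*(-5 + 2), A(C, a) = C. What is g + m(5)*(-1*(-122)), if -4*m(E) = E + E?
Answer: -332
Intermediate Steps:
m(E) = -E/2 (m(E) = -(E + E)/4 = -E/2)
g = -27 (g = 3*(3*(-5 + 2)) = 3*(3*(-3)) = 3*(-9) = -27)
g + m(5)*(-1*(-122)) = -27 + (-1/2*5)*(-1*(-122)) = -27 - 5/2*122 = -27 - 305 = -332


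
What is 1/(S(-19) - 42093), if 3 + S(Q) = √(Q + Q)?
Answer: -21048/886036627 - I*√38/1772073254 ≈ -2.3755e-5 - 3.4786e-9*I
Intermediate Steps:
S(Q) = -3 + √2*√Q (S(Q) = -3 + √(Q + Q) = -3 + √(2*Q) = -3 + √2*√Q)
1/(S(-19) - 42093) = 1/((-3 + √2*√(-19)) - 42093) = 1/((-3 + √2*(I*√19)) - 42093) = 1/((-3 + I*√38) - 42093) = 1/(-42096 + I*√38)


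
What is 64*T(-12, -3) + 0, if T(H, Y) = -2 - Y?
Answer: 64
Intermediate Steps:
64*T(-12, -3) + 0 = 64*(-2 - 1*(-3)) + 0 = 64*(-2 + 3) + 0 = 64*1 + 0 = 64 + 0 = 64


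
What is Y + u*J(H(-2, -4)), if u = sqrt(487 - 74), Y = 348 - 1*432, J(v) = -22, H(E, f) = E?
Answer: -84 - 22*sqrt(413) ≈ -531.09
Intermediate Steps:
Y = -84 (Y = 348 - 432 = -84)
u = sqrt(413) ≈ 20.322
Y + u*J(H(-2, -4)) = -84 + sqrt(413)*(-22) = -84 - 22*sqrt(413)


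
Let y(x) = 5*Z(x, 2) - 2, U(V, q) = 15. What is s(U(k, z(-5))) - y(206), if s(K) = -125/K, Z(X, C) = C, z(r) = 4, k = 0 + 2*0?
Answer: -49/3 ≈ -16.333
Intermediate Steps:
k = 0 (k = 0 + 0 = 0)
y(x) = 8 (y(x) = 5*2 - 2 = 10 - 2 = 8)
s(U(k, z(-5))) - y(206) = -125/15 - 1*8 = -125*1/15 - 8 = -25/3 - 8 = -49/3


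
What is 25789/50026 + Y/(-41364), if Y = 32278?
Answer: -68500379/258659433 ≈ -0.26483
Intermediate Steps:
25789/50026 + Y/(-41364) = 25789/50026 + 32278/(-41364) = 25789*(1/50026) + 32278*(-1/41364) = 25789/50026 - 16139/20682 = -68500379/258659433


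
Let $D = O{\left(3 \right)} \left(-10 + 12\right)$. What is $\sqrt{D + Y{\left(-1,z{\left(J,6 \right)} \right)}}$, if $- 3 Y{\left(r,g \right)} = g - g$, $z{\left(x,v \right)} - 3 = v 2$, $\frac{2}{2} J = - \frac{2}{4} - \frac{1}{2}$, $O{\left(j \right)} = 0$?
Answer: $0$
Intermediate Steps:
$J = -1$ ($J = - \frac{2}{4} - \frac{1}{2} = \left(-2\right) \frac{1}{4} - \frac{1}{2} = - \frac{1}{2} - \frac{1}{2} = -1$)
$z{\left(x,v \right)} = 3 + 2 v$ ($z{\left(x,v \right)} = 3 + v 2 = 3 + 2 v$)
$Y{\left(r,g \right)} = 0$ ($Y{\left(r,g \right)} = - \frac{g - g}{3} = \left(- \frac{1}{3}\right) 0 = 0$)
$D = 0$ ($D = 0 \left(-10 + 12\right) = 0 \cdot 2 = 0$)
$\sqrt{D + Y{\left(-1,z{\left(J,6 \right)} \right)}} = \sqrt{0 + 0} = \sqrt{0} = 0$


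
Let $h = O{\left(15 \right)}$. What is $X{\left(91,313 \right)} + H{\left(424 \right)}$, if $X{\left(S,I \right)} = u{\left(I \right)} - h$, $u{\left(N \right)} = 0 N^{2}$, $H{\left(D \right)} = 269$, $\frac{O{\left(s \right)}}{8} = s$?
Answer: $149$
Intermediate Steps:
$O{\left(s \right)} = 8 s$
$u{\left(N \right)} = 0$
$h = 120$ ($h = 8 \cdot 15 = 120$)
$X{\left(S,I \right)} = -120$ ($X{\left(S,I \right)} = 0 - 120 = -120$)
$X{\left(91,313 \right)} + H{\left(424 \right)} = -120 + 269 = 149$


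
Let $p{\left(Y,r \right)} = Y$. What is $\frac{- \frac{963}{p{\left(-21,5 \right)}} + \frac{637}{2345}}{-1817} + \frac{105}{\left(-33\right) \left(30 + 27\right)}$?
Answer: $- \frac{216954119}{2671562355} \approx -0.081209$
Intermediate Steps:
$\frac{- \frac{963}{p{\left(-21,5 \right)}} + \frac{637}{2345}}{-1817} + \frac{105}{\left(-33\right) \left(30 + 27\right)} = \frac{- \frac{963}{-21} + \frac{637}{2345}}{-1817} + \frac{105}{\left(-33\right) \left(30 + 27\right)} = \left(\left(-963\right) \left(- \frac{1}{21}\right) + 637 \cdot \frac{1}{2345}\right) \left(- \frac{1}{1817}\right) + \frac{105}{\left(-33\right) 57} = \left(\frac{321}{7} + \frac{91}{335}\right) \left(- \frac{1}{1817}\right) + \frac{105}{-1881} = \frac{108172}{2345} \left(- \frac{1}{1817}\right) + 105 \left(- \frac{1}{1881}\right) = - \frac{108172}{4260865} - \frac{35}{627} = - \frac{216954119}{2671562355}$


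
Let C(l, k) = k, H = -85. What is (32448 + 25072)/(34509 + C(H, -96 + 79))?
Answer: 14380/8623 ≈ 1.6676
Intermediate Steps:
(32448 + 25072)/(34509 + C(H, -96 + 79)) = (32448 + 25072)/(34509 + (-96 + 79)) = 57520/(34509 - 17) = 57520/34492 = 57520*(1/34492) = 14380/8623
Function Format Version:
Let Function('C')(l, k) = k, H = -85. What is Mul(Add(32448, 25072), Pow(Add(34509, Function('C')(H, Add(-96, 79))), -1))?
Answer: Rational(14380, 8623) ≈ 1.6676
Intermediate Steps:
Mul(Add(32448, 25072), Pow(Add(34509, Function('C')(H, Add(-96, 79))), -1)) = Mul(Add(32448, 25072), Pow(Add(34509, Add(-96, 79)), -1)) = Mul(57520, Pow(Add(34509, -17), -1)) = Mul(57520, Pow(34492, -1)) = Mul(57520, Rational(1, 34492)) = Rational(14380, 8623)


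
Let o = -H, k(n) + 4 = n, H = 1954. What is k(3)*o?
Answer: 1954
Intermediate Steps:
k(n) = -4 + n
o = -1954 (o = -1*1954 = -1954)
k(3)*o = (-4 + 3)*(-1954) = -1*(-1954) = 1954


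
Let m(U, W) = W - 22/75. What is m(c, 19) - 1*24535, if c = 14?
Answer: -1838722/75 ≈ -24516.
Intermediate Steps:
m(U, W) = -22/75 + W (m(U, W) = W - 22/75 = -22/75 + W)
m(c, 19) - 1*24535 = (-22/75 + 19) - 1*24535 = 1403/75 - 24535 = -1838722/75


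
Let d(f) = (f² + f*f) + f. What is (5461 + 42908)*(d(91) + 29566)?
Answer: 2235566811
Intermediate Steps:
d(f) = f + 2*f² (d(f) = (f² + f²) + f = 2*f² + f = f + 2*f²)
(5461 + 42908)*(d(91) + 29566) = (5461 + 42908)*(91*(1 + 2*91) + 29566) = 48369*(91*(1 + 182) + 29566) = 48369*(91*183 + 29566) = 48369*(16653 + 29566) = 48369*46219 = 2235566811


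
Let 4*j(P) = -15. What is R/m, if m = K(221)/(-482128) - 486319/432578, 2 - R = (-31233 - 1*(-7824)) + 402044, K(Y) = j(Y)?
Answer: 157933856668839744/468932769329 ≈ 3.3679e+5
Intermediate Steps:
j(P) = -15/4 (j(P) = (¼)*(-15) = -15/4)
K(Y) = -15/4
R = -378633 (R = 2 - ((-31233 - 1*(-7824)) + 402044) = 2 - ((-31233 + 7824) + 402044) = 2 - (-23409 + 402044) = 2 - 1*378635 = 2 - 378635 = -378633)
m = -468932769329/417115931968 (m = -15/4/(-482128) - 486319/432578 = -15/4*(-1/482128) - 486319*1/432578 = 15/1928512 - 486319/432578 = -468932769329/417115931968 ≈ -1.1242)
R/m = -378633/(-468932769329/417115931968) = -378633*(-417115931968/468932769329) = 157933856668839744/468932769329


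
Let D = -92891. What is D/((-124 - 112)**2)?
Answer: -92891/55696 ≈ -1.6678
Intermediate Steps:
D/((-124 - 112)**2) = -92891/(-124 - 112)**2 = -92891/((-236)**2) = -92891/55696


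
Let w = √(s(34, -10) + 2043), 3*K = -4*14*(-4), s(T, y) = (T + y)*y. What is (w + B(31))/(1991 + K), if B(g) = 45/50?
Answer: 27/61970 + 3*√1803/6197 ≈ 0.020992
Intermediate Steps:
B(g) = 9/10 (B(g) = 45*(1/50) = 9/10)
s(T, y) = y*(T + y)
K = 224/3 (K = (-4*14*(-4))/3 = (-56*(-4))/3 = (⅓)*224 = 224/3 ≈ 74.667)
w = √1803 (w = √(-10*(34 - 10) + 2043) = √(-10*24 + 2043) = √(-240 + 2043) = √1803 ≈ 42.462)
(w + B(31))/(1991 + K) = (√1803 + 9/10)/(1991 + 224/3) = (9/10 + √1803)/(6197/3) = (9/10 + √1803)*(3/6197) = 27/61970 + 3*√1803/6197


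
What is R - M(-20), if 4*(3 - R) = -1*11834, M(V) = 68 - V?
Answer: 5747/2 ≈ 2873.5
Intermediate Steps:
R = 5923/2 (R = 3 - (-1)*11834/4 = 3 - ¼*(-11834) = 3 + 5917/2 = 5923/2 ≈ 2961.5)
R - M(-20) = 5923/2 - (68 - 1*(-20)) = 5923/2 - (68 + 20) = 5923/2 - 1*88 = 5923/2 - 88 = 5747/2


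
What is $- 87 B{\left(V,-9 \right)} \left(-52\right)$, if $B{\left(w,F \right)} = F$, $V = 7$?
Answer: $-40716$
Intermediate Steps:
$- 87 B{\left(V,-9 \right)} \left(-52\right) = \left(-87\right) \left(-9\right) \left(-52\right) = 783 \left(-52\right) = -40716$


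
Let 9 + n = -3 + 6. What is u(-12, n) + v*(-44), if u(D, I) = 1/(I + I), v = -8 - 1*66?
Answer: 39071/12 ≈ 3255.9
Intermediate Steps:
v = -74 (v = -8 - 66 = -74)
n = -6 (n = -9 + (-3 + 6) = -9 + 3 = -6)
u(D, I) = 1/(2*I)
u(-12, n) + v*(-44) = (½)/(-6) - 74*(-44) = (½)*(-⅙) + 3256 = -1/12 + 3256 = 39071/12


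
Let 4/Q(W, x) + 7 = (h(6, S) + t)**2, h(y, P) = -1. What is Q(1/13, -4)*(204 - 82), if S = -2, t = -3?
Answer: 488/9 ≈ 54.222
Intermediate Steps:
Q(W, x) = 4/9 (Q(W, x) = 4/(-7 + (-1 - 3)**2) = 4/(-7 + (-4)**2) = 4/(-7 + 16) = 4/9)
Q(1/13, -4)*(204 - 82) = 4*(204 - 82)/9 = (4/9)*122 = 488/9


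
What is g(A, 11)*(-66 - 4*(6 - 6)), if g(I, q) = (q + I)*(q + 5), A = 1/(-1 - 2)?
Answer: -11264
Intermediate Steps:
A = -⅓ (A = 1/(-3) = -⅓ ≈ -0.33333)
g(I, q) = (5 + q)*(I + q) (g(I, q) = (I + q)*(5 + q) = (5 + q)*(I + q))
g(A, 11)*(-66 - 4*(6 - 6)) = (11² + 5*(-⅓) + 5*11 - ⅓*11)*(-66 - 4*(6 - 6)) = (121 - 5/3 + 55 - 11/3)*(-66 - 4*0) = 512*(-66 + 0)/3 = (512/3)*(-66) = -11264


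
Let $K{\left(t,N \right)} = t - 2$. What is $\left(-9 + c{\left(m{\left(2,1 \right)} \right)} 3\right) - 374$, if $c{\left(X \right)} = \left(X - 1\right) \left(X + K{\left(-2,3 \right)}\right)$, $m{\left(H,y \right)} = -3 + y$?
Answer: $-329$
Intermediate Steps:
$K{\left(t,N \right)} = -2 + t$ ($K{\left(t,N \right)} = t - 2 = -2 + t$)
$c{\left(X \right)} = \left(-1 + X\right) \left(-4 + X\right)$ ($c{\left(X \right)} = \left(X - 1\right) \left(X - 4\right) = \left(-1 + X\right) \left(X - 4\right) = \left(-1 + X\right) \left(-4 + X\right)$)
$\left(-9 + c{\left(m{\left(2,1 \right)} \right)} 3\right) - 374 = \left(-9 + \left(4 + \left(-3 + 1\right)^{2} - 5 \left(-3 + 1\right)\right) 3\right) - 374 = \left(-9 + \left(4 + \left(-2\right)^{2} - -10\right) 3\right) - 374 = \left(-9 + \left(4 + 4 + 10\right) 3\right) - 374 = \left(-9 + 18 \cdot 3\right) - 374 = \left(-9 + 54\right) - 374 = 45 - 374 = -329$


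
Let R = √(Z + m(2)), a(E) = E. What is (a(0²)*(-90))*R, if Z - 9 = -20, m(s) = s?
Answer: 0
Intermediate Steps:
Z = -11 (Z = 9 - 20 = -11)
R = 3*I (R = √(-11 + 2) = √(-9) = 3*I ≈ 3.0*I)
(a(0²)*(-90))*R = (0²*(-90))*(3*I) = (0*(-90))*(3*I) = 0*(3*I) = 0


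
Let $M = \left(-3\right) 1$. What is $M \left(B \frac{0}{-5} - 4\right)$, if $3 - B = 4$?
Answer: $12$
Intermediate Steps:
$B = -1$ ($B = 3 - 4 = -1$)
$M = -3$
$M \left(B \frac{0}{-5} - 4\right) = - 3 \left(- \frac{0}{-5} - 4\right) = - 3 \left(- \frac{0 \left(-1\right)}{5} - 4\right) = - 3 \left(\left(-1\right) 0 - 4\right) = - 3 \left(0 - 4\right) = \left(-3\right) \left(-4\right) = 12$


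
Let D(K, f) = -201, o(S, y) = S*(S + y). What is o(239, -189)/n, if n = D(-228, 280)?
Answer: -11950/201 ≈ -59.453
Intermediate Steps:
n = -201
o(239, -189)/n = (239*(239 - 189))/(-201) = (239*50)*(-1/201) = 11950*(-1/201) = -11950/201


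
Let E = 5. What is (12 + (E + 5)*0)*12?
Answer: 144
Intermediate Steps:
(12 + (E + 5)*0)*12 = (12 + (5 + 5)*0)*12 = (12 + 10*0)*12 = (12 + 0)*12 = 12*12 = 144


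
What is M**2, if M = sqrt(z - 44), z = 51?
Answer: 7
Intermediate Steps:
M = sqrt(7) (M = sqrt(51 - 44) = sqrt(7) ≈ 2.6458)
M**2 = (sqrt(7))**2 = 7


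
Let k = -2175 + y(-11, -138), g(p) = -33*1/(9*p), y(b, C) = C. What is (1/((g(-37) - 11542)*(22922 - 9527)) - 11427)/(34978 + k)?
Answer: -65366316209842/186854880457975 ≈ -0.34982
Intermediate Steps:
g(p) = -11/(3*p)
k = -2313 (k = -2175 - 138 = -2313)
(1/((g(-37) - 11542)*(22922 - 9527)) - 11427)/(34978 + k) = (1/((-11/3/(-37) - 11542)*(22922 - 9527)) - 11427)/(34978 - 2313) = (1/((-11/3*(-1/37) - 11542)*13395) - 11427)/32665 = (1/((11/111 - 11542)*13395) - 11427)*(1/32665) = (1/(-1281151/111*13395) - 11427)*(1/32665) = (1/(-5720339215/37) - 11427)*(1/32665) = (-37/5720339215 - 11427)*(1/32665) = -65366316209842/5720339215*1/32665 = -65366316209842/186854880457975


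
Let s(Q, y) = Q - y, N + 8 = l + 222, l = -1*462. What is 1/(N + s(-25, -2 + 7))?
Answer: -1/278 ≈ -0.0035971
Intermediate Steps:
l = -462
N = -248 (N = -8 + (-462 + 222) = -8 - 240 = -248)
1/(N + s(-25, -2 + 7)) = 1/(-248 + (-25 - (-2 + 7))) = 1/(-248 + (-25 - 1*5)) = 1/(-248 + (-25 - 5)) = 1/(-248 - 30) = 1/(-278) = -1/278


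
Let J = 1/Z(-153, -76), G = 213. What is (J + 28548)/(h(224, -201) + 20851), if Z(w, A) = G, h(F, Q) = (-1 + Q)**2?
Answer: 1216145/2626503 ≈ 0.46303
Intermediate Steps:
Z(w, A) = 213
J = 1/213 ≈ 0.0046948
(J + 28548)/(h(224, -201) + 20851) = (1/213 + 28548)/((-1 - 201)**2 + 20851) = 6080725/(213*((-202)**2 + 20851)) = 6080725/(213*(40804 + 20851)) = (6080725/213)/61655 = (6080725/213)*(1/61655) = 1216145/2626503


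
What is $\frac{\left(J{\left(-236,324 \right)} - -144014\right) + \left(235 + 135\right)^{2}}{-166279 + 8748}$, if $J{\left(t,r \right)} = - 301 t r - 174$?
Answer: $- \frac{23296404}{157531} \approx -147.88$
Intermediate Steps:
$J{\left(t,r \right)} = -174 - 301 r t$ ($J{\left(t,r \right)} = - 301 r t - 174 = -174 - 301 r t$)
$\frac{\left(J{\left(-236,324 \right)} - -144014\right) + \left(235 + 135\right)^{2}}{-166279 + 8748} = \frac{\left(\left(-174 - 97524 \left(-236\right)\right) - -144014\right) + \left(235 + 135\right)^{2}}{-166279 + 8748} = \frac{\left(\left(-174 + 23015664\right) + 144014\right) + 370^{2}}{-157531} = \left(\left(23015490 + 144014\right) + 136900\right) \left(- \frac{1}{157531}\right) = \left(23159504 + 136900\right) \left(- \frac{1}{157531}\right) = 23296404 \left(- \frac{1}{157531}\right) = - \frac{23296404}{157531}$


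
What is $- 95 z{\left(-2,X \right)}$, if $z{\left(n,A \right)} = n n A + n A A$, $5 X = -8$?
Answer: $\frac{5472}{5} \approx 1094.4$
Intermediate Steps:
$X = - \frac{8}{5}$ ($X = \frac{1}{5} \left(-8\right) = - \frac{8}{5} \approx -1.6$)
$z{\left(n,A \right)} = A n^{2} + n A^{2}$ ($z{\left(n,A \right)} = n^{2} A + A n A = A n^{2} + n A^{2}$)
$- 95 z{\left(-2,X \right)} = - 95 \left(\left(- \frac{8}{5}\right) \left(-2\right) \left(- \frac{8}{5} - 2\right)\right) = - 95 \left(\left(- \frac{8}{5}\right) \left(-2\right) \left(- \frac{18}{5}\right)\right) = \left(-95\right) \left(- \frac{288}{25}\right) = \frac{5472}{5}$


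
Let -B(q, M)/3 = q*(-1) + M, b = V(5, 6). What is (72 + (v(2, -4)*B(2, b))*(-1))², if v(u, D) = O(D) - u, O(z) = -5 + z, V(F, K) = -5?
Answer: 91809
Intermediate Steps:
b = -5
v(u, D) = -5 + D - u (v(u, D) = (-5 + D) - u = -5 + D - u)
B(q, M) = -3*M + 3*q (B(q, M) = -3*(q*(-1) + M) = -3*(-q + M) = -3*(M - q) = -3*M + 3*q)
(72 + (v(2, -4)*B(2, b))*(-1))² = (72 + ((-5 - 4 - 1*2)*(-3*(-5) + 3*2))*(-1))² = (72 + ((-5 - 4 - 2)*(15 + 6))*(-1))² = (72 - 11*21*(-1))² = (72 - 231*(-1))² = (72 + 231)² = 303² = 91809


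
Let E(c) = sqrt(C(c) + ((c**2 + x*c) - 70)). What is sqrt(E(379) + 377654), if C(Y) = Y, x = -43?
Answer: sqrt(377654 + sqrt(127653)) ≈ 614.83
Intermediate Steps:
E(c) = sqrt(-70 + c**2 - 42*c) (E(c) = sqrt(c + ((c**2 - 43*c) - 70)) = sqrt(c + (-70 + c**2 - 43*c)) = sqrt(-70 + c**2 - 42*c))
sqrt(E(379) + 377654) = sqrt(sqrt(-70 + 379**2 - 42*379) + 377654) = sqrt(sqrt(-70 + 143641 - 15918) + 377654) = sqrt(sqrt(127653) + 377654) = sqrt(377654 + sqrt(127653))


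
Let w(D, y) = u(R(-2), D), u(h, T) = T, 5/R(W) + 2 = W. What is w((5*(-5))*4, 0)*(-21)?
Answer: 2100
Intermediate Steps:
R(W) = 5/(-2 + W)
w(D, y) = D
w((5*(-5))*4, 0)*(-21) = ((5*(-5))*4)*(-21) = -25*4*(-21) = -100*(-21) = 2100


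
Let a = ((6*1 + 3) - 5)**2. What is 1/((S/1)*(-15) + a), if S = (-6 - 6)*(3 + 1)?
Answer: 1/736 ≈ 0.0013587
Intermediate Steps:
a = 16 (a = ((6 + 3) - 5)**2 = (9 - 5)**2 = 4**2 = 16)
S = -48 (S = -12*4 = -48)
1/((S/1)*(-15) + a) = 1/(-48/1*(-15) + 16) = 1/(-48*1*(-15) + 16) = 1/(-48*(-15) + 16) = 1/(720 + 16) = 1/736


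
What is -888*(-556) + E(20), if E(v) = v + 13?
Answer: 493761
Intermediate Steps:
E(v) = 13 + v
-888*(-556) + E(20) = -888*(-556) + (13 + 20) = 493728 + 33 = 493761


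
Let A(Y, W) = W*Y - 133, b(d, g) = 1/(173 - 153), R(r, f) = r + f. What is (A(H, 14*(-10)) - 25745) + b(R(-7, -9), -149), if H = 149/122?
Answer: -31779699/1220 ≈ -26049.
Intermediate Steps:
R(r, f) = f + r
b(d, g) = 1/20
H = 149/122 (H = 149*(1/122) = 149/122 ≈ 1.2213)
A(Y, W) = -133 + W*Y
(A(H, 14*(-10)) - 25745) + b(R(-7, -9), -149) = ((-133 + (14*(-10))*(149/122)) - 25745) + 1/20 = ((-133 - 140*149/122) - 25745) + 1/20 = ((-133 - 10430/61) - 25745) + 1/20 = (-18543/61 - 25745) + 1/20 = -1588988/61 + 1/20 = -31779699/1220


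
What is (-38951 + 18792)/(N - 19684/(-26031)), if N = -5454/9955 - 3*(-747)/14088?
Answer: -24531787248963720/447071999551 ≈ -54872.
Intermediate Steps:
N = -18175599/46748680 (N = -5454*1/9955 + 2241*(1/14088) = -5454/9955 + 747/4696 = -18175599/46748680 ≈ -0.38879)
(-38951 + 18792)/(N - 19684/(-26031)) = (-38951 + 18792)/(-18175599/46748680 - 19684/(-26031)) = -20159/(-18175599/46748680 - 19684*(-1/26031)) = -20159/(-18175599/46748680 + 19684/26031) = -20159/447071999551/1216914889080 = -20159*1216914889080/447071999551 = -24531787248963720/447071999551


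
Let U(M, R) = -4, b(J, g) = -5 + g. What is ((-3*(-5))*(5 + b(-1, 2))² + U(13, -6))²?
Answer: 3136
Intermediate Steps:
((-3*(-5))*(5 + b(-1, 2))² + U(13, -6))² = ((-3*(-5))*(5 + (-5 + 2))² - 4)² = (15*(5 - 3)² - 4)² = (15*2² - 4)² = (15*4 - 4)² = (60 - 4)² = 56² = 3136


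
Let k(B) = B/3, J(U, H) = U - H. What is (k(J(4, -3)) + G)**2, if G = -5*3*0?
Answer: 49/9 ≈ 5.4444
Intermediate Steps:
k(B) = B/3 (k(B) = B*(1/3) = B/3)
G = 0 (G = -15*0 = 0)
(k(J(4, -3)) + G)**2 = ((4 - 1*(-3))/3 + 0)**2 = ((4 + 3)/3 + 0)**2 = ((1/3)*7 + 0)**2 = (7/3 + 0)**2 = (7/3)**2 = 49/9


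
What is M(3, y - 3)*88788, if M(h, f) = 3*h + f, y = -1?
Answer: 443940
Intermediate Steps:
M(h, f) = f + 3*h
M(3, y - 3)*88788 = ((-1 - 3) + 3*3)*88788 = (-4 + 9)*88788 = 5*88788 = 443940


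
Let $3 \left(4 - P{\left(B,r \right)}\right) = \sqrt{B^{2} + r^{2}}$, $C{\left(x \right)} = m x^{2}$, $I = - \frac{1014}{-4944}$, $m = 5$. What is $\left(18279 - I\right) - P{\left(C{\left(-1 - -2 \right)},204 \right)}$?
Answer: $\frac{15058431}{824} + \frac{\sqrt{41641}}{3} \approx 18343.0$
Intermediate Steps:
$I = \frac{169}{824}$ ($I = \left(-1014\right) \left(- \frac{1}{4944}\right) = \frac{169}{824} \approx 0.2051$)
$C{\left(x \right)} = 5 x^{2}$
$P{\left(B,r \right)} = 4 - \frac{\sqrt{B^{2} + r^{2}}}{3}$
$\left(18279 - I\right) - P{\left(C{\left(-1 - -2 \right)},204 \right)} = \left(18279 - \frac{169}{824}\right) - \left(4 - \frac{\sqrt{\left(5 \left(-1 - -2\right)^{2}\right)^{2} + 204^{2}}}{3}\right) = \left(18279 - \frac{169}{824}\right) - \left(4 - \frac{\sqrt{\left(5 \left(-1 + 2\right)^{2}\right)^{2} + 41616}}{3}\right) = \frac{15061727}{824} - \left(4 - \frac{\sqrt{\left(5 \cdot 1^{2}\right)^{2} + 41616}}{3}\right) = \frac{15061727}{824} - \left(4 - \frac{\sqrt{\left(5 \cdot 1\right)^{2} + 41616}}{3}\right) = \frac{15061727}{824} - \left(4 - \frac{\sqrt{5^{2} + 41616}}{3}\right) = \frac{15061727}{824} - \left(4 - \frac{\sqrt{25 + 41616}}{3}\right) = \frac{15061727}{824} - \left(4 - \frac{\sqrt{41641}}{3}\right) = \frac{15058431}{824} + \frac{\sqrt{41641}}{3}$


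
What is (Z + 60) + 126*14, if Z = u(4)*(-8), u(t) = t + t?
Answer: 1760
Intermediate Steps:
u(t) = 2*t
Z = -64 (Z = (2*4)*(-8) = 8*(-8) = -64)
(Z + 60) + 126*14 = (-64 + 60) + 126*14 = -4 + 1764 = 1760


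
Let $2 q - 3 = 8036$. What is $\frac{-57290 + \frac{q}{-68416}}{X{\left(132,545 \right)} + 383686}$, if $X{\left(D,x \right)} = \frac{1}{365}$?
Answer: $- \frac{317919595715}{2129187882368} \approx -0.14931$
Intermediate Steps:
$q = \frac{8039}{2}$ ($q = \frac{3}{2} + \frac{1}{2} \cdot 8036 = \frac{3}{2} + 4018 = \frac{8039}{2} \approx 4019.5$)
$X{\left(D,x \right)} = \frac{1}{365}$
$\frac{-57290 + \frac{q}{-68416}}{X{\left(132,545 \right)} + 383686} = \frac{-57290 + \frac{8039}{2 \left(-68416\right)}}{\frac{1}{365} + 383686} = \frac{-57290 + \frac{8039}{2} \left(- \frac{1}{68416}\right)}{\frac{140045391}{365}} = \left(-57290 - \frac{8039}{136832}\right) \frac{365}{140045391} = \left(- \frac{7839113319}{136832}\right) \frac{365}{140045391} = - \frac{317919595715}{2129187882368}$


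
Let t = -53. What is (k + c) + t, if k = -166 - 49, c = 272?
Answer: 4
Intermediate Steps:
k = -215
(k + c) + t = (-215 + 272) - 53 = 57 - 53 = 4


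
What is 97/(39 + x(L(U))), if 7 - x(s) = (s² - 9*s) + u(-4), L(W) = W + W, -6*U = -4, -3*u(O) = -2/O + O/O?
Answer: 1746/1021 ≈ 1.7101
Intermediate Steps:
u(O) = -⅓ + 2/(3*O) (u(O) = -(-2/O + O/O)/3 = -(-2/O + 1)/3 = -(1 - 2/O)/3 = -⅓ + 2/(3*O))
U = ⅔ (U = -⅙*(-4) = ⅔ ≈ 0.66667)
L(W) = 2*W
x(s) = 15/2 - s² + 9*s (x(s) = 7 - ((s² - 9*s) + (⅓)*(2 - 1*(-4))/(-4)) = 7 - ((s² - 9*s) + (⅓)*(-¼)*(2 + 4)) = 7 - ((s² - 9*s) + (⅓)*(-¼)*6) = 7 - ((s² - 9*s) - ½) = 7 - (-½ + s² - 9*s) = 7 + (½ - s² + 9*s) = 15/2 - s² + 9*s)
97/(39 + x(L(U))) = 97/(39 + (15/2 - (2*(⅔))² + 9*(2*(⅔)))) = 97/(39 + (15/2 - (4/3)² + 9*(4/3))) = 97/(39 + (15/2 - 1*16/9 + 12)) = 97/(39 + (15/2 - 16/9 + 12)) = 97/(39 + 319/18) = 97/(1021/18) = (18/1021)*97 = 1746/1021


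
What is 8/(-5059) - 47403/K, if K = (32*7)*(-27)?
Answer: 26640377/3399648 ≈ 7.8362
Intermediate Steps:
K = -6048 (K = 224*(-27) = -6048)
8/(-5059) - 47403/K = 8/(-5059) - 47403/(-6048) = 8*(-1/5059) - 47403*(-1/6048) = -8/5059 + 5267/672 = 26640377/3399648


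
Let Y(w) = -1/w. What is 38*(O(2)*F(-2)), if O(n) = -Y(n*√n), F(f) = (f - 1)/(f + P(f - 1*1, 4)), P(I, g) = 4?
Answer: -57*√2/4 ≈ -20.153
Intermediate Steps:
F(f) = (-1 + f)/(4 + f) (F(f) = (f - 1)/(f + 4) = (-1 + f)/(4 + f))
O(n) = n^(-3/2) (O(n) = -(-1)/(n*√n) = -(-1)/(n^(3/2)) = -(-1)/n^(3/2) = n^(-3/2))
38*(O(2)*F(-2)) = 38*(((-1 - 2)/(4 - 2))/2^(3/2)) = 38*((√2/4)*(-3/2)) = 38*(-3*√2/8) = -57*√2/4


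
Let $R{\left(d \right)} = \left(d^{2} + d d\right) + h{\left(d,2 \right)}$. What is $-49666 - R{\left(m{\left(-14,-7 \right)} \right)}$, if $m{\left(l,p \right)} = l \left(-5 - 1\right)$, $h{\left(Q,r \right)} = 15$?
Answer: $-63793$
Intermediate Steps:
$m{\left(l,p \right)} = - 6 l$ ($m{\left(l,p \right)} = l \left(-6\right) = - 6 l$)
$R{\left(d \right)} = 15 + 2 d^{2}$ ($R{\left(d \right)} = \left(d^{2} + d d\right) + 15 = \left(d^{2} + d^{2}\right) + 15 = 2 d^{2} + 15 = 15 + 2 d^{2}$)
$-49666 - R{\left(m{\left(-14,-7 \right)} \right)} = -49666 - \left(15 + 2 \left(\left(-6\right) \left(-14\right)\right)^{2}\right) = -49666 - \left(15 + 2 \cdot 84^{2}\right) = -49666 - \left(15 + 2 \cdot 7056\right) = -49666 - \left(15 + 14112\right) = -49666 - 14127 = -63793$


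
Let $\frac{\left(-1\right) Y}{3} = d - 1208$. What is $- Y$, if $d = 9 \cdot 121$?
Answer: $-357$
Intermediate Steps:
$d = 1089$
$Y = 357$ ($Y = - 3 \left(1089 - 1208\right) = \left(-3\right) \left(-119\right) = 357$)
$- Y = \left(-1\right) 357 = -357$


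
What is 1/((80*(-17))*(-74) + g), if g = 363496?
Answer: 1/464136 ≈ 2.1545e-6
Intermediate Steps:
1/((80*(-17))*(-74) + g) = 1/((80*(-17))*(-74) + 363496) = 1/(-1360*(-74) + 363496) = 1/(100640 + 363496) = 1/464136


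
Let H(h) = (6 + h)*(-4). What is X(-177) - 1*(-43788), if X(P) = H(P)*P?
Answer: -77280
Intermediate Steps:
H(h) = -24 - 4*h
X(P) = P*(-24 - 4*P) (X(P) = (-24 - 4*P)*P = P*(-24 - 4*P))
X(-177) - 1*(-43788) = -4*(-177)*(6 - 177) - 1*(-43788) = -4*(-177)*(-171) + 43788 = -121068 + 43788 = -77280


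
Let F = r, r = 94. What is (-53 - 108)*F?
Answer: -15134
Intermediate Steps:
F = 94
(-53 - 108)*F = (-53 - 108)*94 = -161*94 = -15134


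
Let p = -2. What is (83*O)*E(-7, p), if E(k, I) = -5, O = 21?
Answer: -8715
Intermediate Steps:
(83*O)*E(-7, p) = (83*21)*(-5) = 1743*(-5) = -8715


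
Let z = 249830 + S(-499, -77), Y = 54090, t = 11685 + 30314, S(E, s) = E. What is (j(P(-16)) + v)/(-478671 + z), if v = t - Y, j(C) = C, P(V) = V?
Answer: 12107/229340 ≈ 0.052791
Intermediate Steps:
t = 41999
v = -12091 (v = 41999 - 1*54090 = 41999 - 54090 = -12091)
z = 249331 (z = 249830 - 499 = 249331)
(j(P(-16)) + v)/(-478671 + z) = (-16 - 12091)/(-478671 + 249331) = -12107/(-229340) = -12107*(-1/229340) = 12107/229340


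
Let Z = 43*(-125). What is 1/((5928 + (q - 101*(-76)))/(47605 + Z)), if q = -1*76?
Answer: 21115/6764 ≈ 3.1217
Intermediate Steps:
q = -76
Z = -5375
1/((5928 + (q - 101*(-76)))/(47605 + Z)) = 1/((5928 + (-76 - 101*(-76)))/(47605 - 5375)) = 1/((5928 + (-76 + 7676))/42230) = 1/((5928 + 7600)*(1/42230)) = 1/(13528*(1/42230)) = 1/(6764/21115) = 21115/6764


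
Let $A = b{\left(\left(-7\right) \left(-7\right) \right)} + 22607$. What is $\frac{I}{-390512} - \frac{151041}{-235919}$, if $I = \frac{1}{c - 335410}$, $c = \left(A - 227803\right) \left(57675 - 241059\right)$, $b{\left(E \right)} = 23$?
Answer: $\frac{2219254017037161989905}{3466371306104900491616} \approx 0.64022$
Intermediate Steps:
$A = 22630$ ($A = 23 + 22607 = 22630$)
$c = 37625445432$ ($c = \left(22630 - 227803\right) \left(57675 - 241059\right) = \left(-205173\right) \left(-183384\right) = 37625445432$)
$I = \frac{1}{37625110022}$ ($I = \frac{1}{37625445432 - 335410} = \frac{1}{37625110022} \approx 2.6578 \cdot 10^{-11}$)
$\frac{I}{-390512} - \frac{151041}{-235919} = \frac{1}{37625110022 \left(-390512\right)} - \frac{151041}{-235919} = \frac{1}{37625110022} \left(- \frac{1}{390512}\right) - - \frac{151041}{235919} = - \frac{1}{14693056964911264} + \frac{151041}{235919} = \frac{2219254017037161989905}{3466371306104900491616}$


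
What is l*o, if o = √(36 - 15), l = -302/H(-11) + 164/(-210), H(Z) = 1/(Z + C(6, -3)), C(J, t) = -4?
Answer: 475568*√21/105 ≈ 20756.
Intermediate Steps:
H(Z) = 1/(-4 + Z) (H(Z) = 1/(Z - 4) = 1/(-4 + Z))
l = 475568/105 (l = -302/(1/(-4 - 11)) + 164/(-210) = -302/(1/(-15)) + 164*(-1/210) = -302/(-1/15) - 82/105 = -302*(-15) - 82/105 = 4530 - 82/105 = 475568/105 ≈ 4529.2)
o = √21 ≈ 4.5826
l*o = 475568*√21/105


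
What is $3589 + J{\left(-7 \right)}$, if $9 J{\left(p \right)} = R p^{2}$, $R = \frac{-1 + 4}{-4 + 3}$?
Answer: $\frac{10718}{3} \approx 3572.7$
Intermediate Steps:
$R = -3$ ($R = \frac{3}{-1} = 3 \left(-1\right) = -3$)
$J{\left(p \right)} = - \frac{p^{2}}{3}$ ($J{\left(p \right)} = \frac{\left(-3\right) p^{2}}{9} = - \frac{p^{2}}{3}$)
$3589 + J{\left(-7 \right)} = 3589 - \frac{\left(-7\right)^{2}}{3} = 3589 - \frac{49}{3} = \frac{10718}{3}$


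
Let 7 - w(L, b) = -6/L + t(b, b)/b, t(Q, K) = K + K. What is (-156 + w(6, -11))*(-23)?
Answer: 3450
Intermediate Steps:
t(Q, K) = 2*K
w(L, b) = 5 + 6/L (w(L, b) = 7 - (-6/L + (2*b)/b) = 7 - (-6/L + 2) = 7 - (2 - 6/L) = 7 + (-2 + 6/L) = 5 + 6/L)
(-156 + w(6, -11))*(-23) = (-156 + (5 + 6/6))*(-23) = (-156 + (5 + 6*(⅙)))*(-23) = (-156 + (5 + 1))*(-23) = (-156 + 6)*(-23) = -150*(-23) = 3450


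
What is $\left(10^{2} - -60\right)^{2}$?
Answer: $25600$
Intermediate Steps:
$\left(10^{2} - -60\right)^{2} = \left(100 + 60\right)^{2} = 160^{2} = 25600$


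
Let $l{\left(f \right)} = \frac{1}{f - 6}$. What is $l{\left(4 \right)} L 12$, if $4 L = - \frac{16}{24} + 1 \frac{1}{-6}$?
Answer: $\frac{5}{4} \approx 1.25$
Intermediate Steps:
$l{\left(f \right)} = \frac{1}{-6 + f}$
$L = - \frac{5}{24}$ ($L = \frac{- \frac{16}{24} + 1 \frac{1}{-6}}{4} = \frac{\left(-16\right) \frac{1}{24} + 1 \left(- \frac{1}{6}\right)}{4} = \frac{- \frac{2}{3} - \frac{1}{6}}{4} = \frac{1}{4} \left(- \frac{5}{6}\right) = - \frac{5}{24} \approx -0.20833$)
$l{\left(4 \right)} L 12 = \frac{1}{-6 + 4} \left(- \frac{5}{24}\right) 12 = \frac{1}{-2} \left(- \frac{5}{24}\right) 12 = \left(- \frac{1}{2}\right) \left(- \frac{5}{24}\right) 12 = \frac{5}{48} \cdot 12 = \frac{5}{4}$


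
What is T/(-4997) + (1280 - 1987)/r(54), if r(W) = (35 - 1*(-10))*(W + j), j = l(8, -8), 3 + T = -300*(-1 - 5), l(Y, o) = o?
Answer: -7252669/10343790 ≈ -0.70116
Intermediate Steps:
T = 1797 (T = -3 - 300*(-1 - 5) = -3 - 300*(-6) = -3 - 150*(-12) = -3 + 1800 = 1797)
j = -8
r(W) = -360 + 45*W (r(W) = (35 - 1*(-10))*(W - 8) = (35 + 10)*(-8 + W) = 45*(-8 + W) = -360 + 45*W)
T/(-4997) + (1280 - 1987)/r(54) = 1797/(-4997) + (1280 - 1987)/(-360 + 45*54) = 1797*(-1/4997) - 707/(-360 + 2430) = -1797/4997 - 707/2070 = -7252669/10343790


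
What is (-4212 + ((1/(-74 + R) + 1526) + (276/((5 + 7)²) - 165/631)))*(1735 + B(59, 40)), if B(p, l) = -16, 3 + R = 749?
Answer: -652215802029/141344 ≈ -4.6144e+6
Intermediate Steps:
R = 746 (R = -3 + 749 = 746)
(-4212 + ((1/(-74 + R) + 1526) + (276/((5 + 7)²) - 165/631)))*(1735 + B(59, 40)) = (-4212 + ((1/(-74 + 746) + 1526) + (276/((5 + 7)²) - 165/631)))*(1735 - 16) = (-4212 + ((1/672 + 1526) + (276/(12²) - 165*1/631)))*1719 = (-4212 + ((1/672 + 1526) + (276/144 - 165/631)))*1719 = (-4212 + (1025473/672 + (276*(1/144) - 165/631)))*1719 = (-4212 + (1025473/672 + (23/12 - 165/631)))*1719 = (-4212 + (1025473/672 + 12533/7572))*1719 = (-4212 + 647775311/424032)*1719 = -1138247473/424032*1719 = -652215802029/141344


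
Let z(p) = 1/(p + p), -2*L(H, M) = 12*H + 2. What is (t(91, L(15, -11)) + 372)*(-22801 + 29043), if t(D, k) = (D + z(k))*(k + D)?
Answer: 2322024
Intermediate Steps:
L(H, M) = -1 - 6*H (L(H, M) = -(12*H + 2)/2 = -(2 + 12*H)/2 = -1 - 6*H)
z(p) = 1/(2*p)
t(D, k) = (D + k)*(D + 1/(2*k)) (t(D, k) = (D + 1/(2*k))*(k + D) = (D + 1/(2*k))*(D + k) = (D + k)*(D + 1/(2*k)))
(t(91, L(15, -11)) + 372)*(-22801 + 29043) = ((½ + 91² + 91*(-1 - 6*15) + (½)*91/(-1 - 6*15)) + 372)*(-22801 + 29043) = ((½ + 8281 + 91*(-1 - 90) + (½)*91/(-1 - 90)) + 372)*6242 = ((½ + 8281 + 91*(-91) + (½)*91/(-91)) + 372)*6242 = ((½ + 8281 - 8281 + (½)*91*(-1/91)) + 372)*6242 = ((½ + 8281 - 8281 - ½) + 372)*6242 = (0 + 372)*6242 = 372*6242 = 2322024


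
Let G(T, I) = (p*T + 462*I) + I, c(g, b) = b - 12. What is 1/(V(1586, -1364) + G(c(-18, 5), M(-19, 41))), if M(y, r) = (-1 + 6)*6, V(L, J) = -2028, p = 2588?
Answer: -1/6254 ≈ -0.00015990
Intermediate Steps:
c(g, b) = -12 + b
M(y, r) = 30 (M(y, r) = 5*6 = 30)
G(T, I) = 463*I + 2588*T (G(T, I) = (2588*T + 462*I) + I = (462*I + 2588*T) + I = 463*I + 2588*T)
1/(V(1586, -1364) + G(c(-18, 5), M(-19, 41))) = 1/(-2028 + (463*30 + 2588*(-12 + 5))) = 1/(-2028 + (13890 + 2588*(-7))) = 1/(-2028 + (13890 - 18116)) = 1/(-2028 - 4226) = 1/(-6254) = -1/6254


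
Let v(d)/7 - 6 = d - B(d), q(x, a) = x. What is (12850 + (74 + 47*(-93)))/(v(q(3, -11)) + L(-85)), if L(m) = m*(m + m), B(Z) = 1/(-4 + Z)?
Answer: 2851/4840 ≈ 0.58905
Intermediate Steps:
L(m) = 2*m**2 (L(m) = m*(2*m) = 2*m**2)
v(d) = 42 - 7/(-4 + d) + 7*d (v(d) = 42 + 7*(d - 1/(-4 + d)) = 42 + (-7/(-4 + d) + 7*d) = 42 - 7/(-4 + d) + 7*d)
(12850 + (74 + 47*(-93)))/(v(q(3, -11)) + L(-85)) = (12850 + (74 + 47*(-93)))/(7*(-1 + (-4 + 3)*(6 + 3))/(-4 + 3) + 2*(-85)**2) = (12850 + (74 - 4371))/(7*(-1 - 1*9)/(-1) + 2*7225) = (12850 - 4297)/(7*(-1)*(-1 - 9) + 14450) = 8553/(7*(-1)*(-10) + 14450) = 8553/(70 + 14450) = 8553/14520 = 8553*(1/14520) = 2851/4840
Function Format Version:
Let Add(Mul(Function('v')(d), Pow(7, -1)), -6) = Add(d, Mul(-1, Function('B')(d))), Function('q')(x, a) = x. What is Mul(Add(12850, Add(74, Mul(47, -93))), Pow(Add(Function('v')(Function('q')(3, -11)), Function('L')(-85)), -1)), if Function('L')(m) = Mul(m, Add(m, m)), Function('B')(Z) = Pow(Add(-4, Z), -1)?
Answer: Rational(2851, 4840) ≈ 0.58905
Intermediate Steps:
Function('L')(m) = Mul(2, Pow(m, 2)) (Function('L')(m) = Mul(m, Mul(2, m)) = Mul(2, Pow(m, 2)))
Function('v')(d) = Add(42, Mul(-7, Pow(Add(-4, d), -1)), Mul(7, d)) (Function('v')(d) = Add(42, Mul(7, Add(d, Mul(-1, Pow(Add(-4, d), -1))))) = Add(42, Add(Mul(-7, Pow(Add(-4, d), -1)), Mul(7, d))) = Add(42, Mul(-7, Pow(Add(-4, d), -1)), Mul(7, d)))
Mul(Add(12850, Add(74, Mul(47, -93))), Pow(Add(Function('v')(Function('q')(3, -11)), Function('L')(-85)), -1)) = Mul(Add(12850, Add(74, Mul(47, -93))), Pow(Add(Mul(7, Pow(Add(-4, 3), -1), Add(-1, Mul(Add(-4, 3), Add(6, 3)))), Mul(2, Pow(-85, 2))), -1)) = Mul(Add(12850, Add(74, -4371)), Pow(Add(Mul(7, Pow(-1, -1), Add(-1, Mul(-1, 9))), Mul(2, 7225)), -1)) = Mul(Add(12850, -4297), Pow(Add(Mul(7, -1, Add(-1, -9)), 14450), -1)) = Mul(8553, Pow(Add(Mul(7, -1, -10), 14450), -1)) = Mul(8553, Pow(Add(70, 14450), -1)) = Mul(8553, Pow(14520, -1)) = Mul(8553, Rational(1, 14520)) = Rational(2851, 4840)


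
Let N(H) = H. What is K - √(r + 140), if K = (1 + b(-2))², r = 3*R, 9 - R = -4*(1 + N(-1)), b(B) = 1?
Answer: 4 - √167 ≈ -8.9229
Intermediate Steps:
R = 9 (R = 9 - (-4)*(1 - 1) = 9 - (-4)*0 = 9 - 1*0 = 9 + 0 = 9)
r = 27 (r = 3*9 = 27)
K = 4 (K = (1 + 1)² = 2² = 4)
K - √(r + 140) = 4 - √(27 + 140) = 4 - √167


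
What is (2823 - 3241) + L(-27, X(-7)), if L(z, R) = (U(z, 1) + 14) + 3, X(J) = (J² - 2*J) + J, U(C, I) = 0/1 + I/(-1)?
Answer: -402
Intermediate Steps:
U(C, I) = -I (U(C, I) = 0*1 + I*(-1) = 0 - I = -I)
X(J) = J² - J
L(z, R) = 16 (L(z, R) = (-1*1 + 14) + 3 = (-1 + 14) + 3 = 13 + 3 = 16)
(2823 - 3241) + L(-27, X(-7)) = (2823 - 3241) + 16 = -418 + 16 = -402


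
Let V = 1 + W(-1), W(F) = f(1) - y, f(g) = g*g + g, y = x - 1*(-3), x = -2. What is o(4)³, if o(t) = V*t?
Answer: 512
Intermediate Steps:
y = 1 (y = -2 - 1*(-3) = -2 + 3 = 1)
f(g) = g + g² (f(g) = g² + g = g + g²)
W(F) = 1 (W(F) = 1*(1 + 1) - 1*1 = 1*2 - 1 = 2 - 1 = 1)
V = 2 (V = 1 + 1 = 2)
o(t) = 2*t
o(4)³ = (2*4)³ = 8³ = 512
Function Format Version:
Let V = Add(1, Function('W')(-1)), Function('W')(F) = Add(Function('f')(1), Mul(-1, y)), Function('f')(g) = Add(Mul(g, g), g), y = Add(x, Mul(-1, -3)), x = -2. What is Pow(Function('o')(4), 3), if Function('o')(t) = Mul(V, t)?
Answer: 512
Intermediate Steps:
y = 1 (y = Add(-2, Mul(-1, -3)) = Add(-2, 3) = 1)
Function('f')(g) = Add(g, Pow(g, 2)) (Function('f')(g) = Add(Pow(g, 2), g) = Add(g, Pow(g, 2)))
Function('W')(F) = 1 (Function('W')(F) = Add(Mul(1, Add(1, 1)), Mul(-1, 1)) = Add(Mul(1, 2), -1) = Add(2, -1) = 1)
V = 2 (V = Add(1, 1) = 2)
Function('o')(t) = Mul(2, t)
Pow(Function('o')(4), 3) = Pow(Mul(2, 4), 3) = Pow(8, 3) = 512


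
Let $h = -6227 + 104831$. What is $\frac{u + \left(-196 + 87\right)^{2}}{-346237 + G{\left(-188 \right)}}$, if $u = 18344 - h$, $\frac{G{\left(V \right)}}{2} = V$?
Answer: $\frac{68379}{346613} \approx 0.19728$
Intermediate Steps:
$h = 98604$
$G{\left(V \right)} = 2 V$
$u = -80260$ ($u = 18344 - 98604 = -80260$)
$\frac{u + \left(-196 + 87\right)^{2}}{-346237 + G{\left(-188 \right)}} = \frac{-80260 + \left(-196 + 87\right)^{2}}{-346237 + 2 \left(-188\right)} = \frac{-80260 + \left(-109\right)^{2}}{-346237 - 376} = \frac{-80260 + 11881}{-346613} = \left(-68379\right) \left(- \frac{1}{346613}\right) = \frac{68379}{346613}$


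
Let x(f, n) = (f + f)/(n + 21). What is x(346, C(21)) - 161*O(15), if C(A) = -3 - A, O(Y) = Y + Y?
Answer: -15182/3 ≈ -5060.7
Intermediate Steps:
O(Y) = 2*Y
x(f, n) = 2*f/(21 + n) (x(f, n) = (2*f)/(21 + n) = 2*f/(21 + n))
x(346, C(21)) - 161*O(15) = 2*346/(21 + (-3 - 1*21)) - 161*2*15 = 2*346/(21 + (-3 - 21)) - 161*30 = 2*346/(21 - 24) - 1*4830 = 2*346/(-3) - 4830 = 2*346*(-⅓) - 4830 = -692/3 - 4830 = -15182/3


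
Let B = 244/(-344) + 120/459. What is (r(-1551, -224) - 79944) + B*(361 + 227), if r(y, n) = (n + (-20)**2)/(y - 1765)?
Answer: -145816807766/1817997 ≈ -80207.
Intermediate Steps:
B = -5893/13158 (B = 244*(-1/344) + 120*(1/459) = -61/86 + 40/153 = -5893/13158 ≈ -0.44786)
r(y, n) = (400 + n)/(-1765 + y) (r(y, n) = (n + 400)/(-1765 + y) = (400 + n)/(-1765 + y))
(r(-1551, -224) - 79944) + B*(361 + 227) = ((400 - 224)/(-1765 - 1551) - 79944) - 5893*(361 + 227)/13158 = (176/(-3316) - 79944) - 5893/13158*588 = (-1/3316*176 - 79944) - 577514/2193 = (-44/829 - 79944) - 577514/2193 = -66273620/829 - 577514/2193 = -145816807766/1817997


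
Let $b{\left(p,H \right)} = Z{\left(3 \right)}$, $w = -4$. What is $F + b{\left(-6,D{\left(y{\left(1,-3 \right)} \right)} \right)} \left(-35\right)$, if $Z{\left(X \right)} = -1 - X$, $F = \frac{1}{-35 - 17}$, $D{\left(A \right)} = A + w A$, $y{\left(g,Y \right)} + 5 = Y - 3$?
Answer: $\frac{7279}{52} \approx 139.98$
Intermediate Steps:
$y{\left(g,Y \right)} = -8 + Y$ ($y{\left(g,Y \right)} = -5 + \left(Y - 3\right) = -5 + \left(-3 + Y\right) = -8 + Y$)
$D{\left(A \right)} = - 3 A$ ($D{\left(A \right)} = A - 4 A = - 3 A$)
$F = - \frac{1}{52}$ ($F = \frac{1}{-52} = - \frac{1}{52} \approx -0.019231$)
$b{\left(p,H \right)} = -4$ ($b{\left(p,H \right)} = -1 - 3 = -4$)
$F + b{\left(-6,D{\left(y{\left(1,-3 \right)} \right)} \right)} \left(-35\right) = - \frac{1}{52} - -140 = - \frac{1}{52} + 140 = \frac{7279}{52}$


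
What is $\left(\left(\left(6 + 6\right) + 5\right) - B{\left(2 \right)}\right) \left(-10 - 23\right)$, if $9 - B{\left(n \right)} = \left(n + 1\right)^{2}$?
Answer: $-561$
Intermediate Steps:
$B{\left(n \right)} = 9 - \left(1 + n\right)^{2}$ ($B{\left(n \right)} = 9 - \left(n + 1\right)^{2} = 9 - \left(1 + n\right)^{2}$)
$\left(\left(\left(6 + 6\right) + 5\right) - B{\left(2 \right)}\right) \left(-10 - 23\right) = \left(\left(\left(6 + 6\right) + 5\right) - \left(9 - \left(1 + 2\right)^{2}\right)\right) \left(-10 - 23\right) = \left(\left(12 + 5\right) - \left(9 - 3^{2}\right)\right) \left(-33\right) = \left(17 - \left(9 - 9\right)\right) \left(-33\right) = \left(17 - 0\right) \left(-33\right) = \left(17 + 0\right) \left(-33\right) = 17 \left(-33\right) = -561$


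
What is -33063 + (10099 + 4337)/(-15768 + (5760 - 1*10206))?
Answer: -37130551/1123 ≈ -33064.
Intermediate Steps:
-33063 + (10099 + 4337)/(-15768 + (5760 - 1*10206)) = -33063 + 14436/(-15768 + (5760 - 10206)) = -33063 + 14436/(-15768 - 4446) = -33063 + 14436/(-20214) = -33063 + 14436*(-1/20214) = -33063 - 802/1123 = -37130551/1123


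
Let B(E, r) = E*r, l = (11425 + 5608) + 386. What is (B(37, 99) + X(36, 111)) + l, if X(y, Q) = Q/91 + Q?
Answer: 1928674/91 ≈ 21194.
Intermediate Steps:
l = 17419 (l = 17033 + 386 = 17419)
X(y, Q) = 92*Q/91 (X(y, Q) = Q*(1/91) + Q = Q/91 + Q = 92*Q/91)
(B(37, 99) + X(36, 111)) + l = (37*99 + (92/91)*111) + 17419 = (3663 + 10212/91) + 17419 = 343545/91 + 17419 = 1928674/91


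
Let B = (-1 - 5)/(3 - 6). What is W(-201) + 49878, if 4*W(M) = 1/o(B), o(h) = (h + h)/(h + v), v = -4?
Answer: 399023/8 ≈ 49878.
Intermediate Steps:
B = 2 (B = -6/(-3) = -6*(-1/3) = 2)
o(h) = 2*h/(-4 + h) (o(h) = (h + h)/(h - 4) = (2*h)/(-4 + h) = 2*h/(-4 + h))
W(M) = -1/8 (W(M) = 1/(4*((2*2/(-4 + 2)))) = 1/(4*((2*2/(-2)))) = 1/(4*((2*2*(-1/2)))) = (1/4)/(-2) = (1/4)*(-1/2) = -1/8)
W(-201) + 49878 = -1/8 + 49878 = 399023/8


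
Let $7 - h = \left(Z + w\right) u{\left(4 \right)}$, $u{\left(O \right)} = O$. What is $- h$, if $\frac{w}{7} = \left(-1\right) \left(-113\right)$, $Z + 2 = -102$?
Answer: $2741$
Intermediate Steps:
$Z = -104$ ($Z = -2 - 102 = -104$)
$w = 791$ ($w = 7 \left(\left(-1\right) \left(-113\right)\right) = 7 \cdot 113 = 791$)
$h = -2741$ ($h = 7 - \left(-104 + 791\right) 4 = 7 - 687 \cdot 4 = 7 - 2748 = -2741$)
$- h = \left(-1\right) \left(-2741\right) = 2741$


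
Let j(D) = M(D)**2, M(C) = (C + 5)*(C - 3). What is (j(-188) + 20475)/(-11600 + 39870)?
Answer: 610866342/14135 ≈ 43217.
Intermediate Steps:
M(C) = (-3 + C)*(5 + C) (M(C) = (5 + C)*(-3 + C) = (-3 + C)*(5 + C))
j(D) = (-15 + D**2 + 2*D)**2
(j(-188) + 20475)/(-11600 + 39870) = ((-15 + (-188)**2 + 2*(-188))**2 + 20475)/(-11600 + 39870) = ((-15 + 35344 - 376)**2 + 20475)/28270 = (34953**2 + 20475)*(1/28270) = (1221712209 + 20475)*(1/28270) = 1221732684*(1/28270) = 610866342/14135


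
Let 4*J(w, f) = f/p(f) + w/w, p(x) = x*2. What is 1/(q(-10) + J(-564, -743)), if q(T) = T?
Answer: -8/77 ≈ -0.10390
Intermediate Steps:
p(x) = 2*x
J(w, f) = 3/8 (J(w, f) = (f/((2*f)) + w/w)/4 = (f*(1/(2*f)) + 1)/4 = (½ + 1)/4 = (¼)*(3/2) = 3/8)
1/(q(-10) + J(-564, -743)) = 1/(-10 + 3/8) = 1/(-77/8) = -8/77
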